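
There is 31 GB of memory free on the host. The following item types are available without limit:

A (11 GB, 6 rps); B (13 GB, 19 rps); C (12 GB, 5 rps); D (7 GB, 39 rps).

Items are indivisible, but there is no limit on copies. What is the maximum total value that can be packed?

156 rps

Best value-per-unit is D at 39/7, and filling with it alone uses memory 4×7=28. No mix of the others beats 4×39 = 156.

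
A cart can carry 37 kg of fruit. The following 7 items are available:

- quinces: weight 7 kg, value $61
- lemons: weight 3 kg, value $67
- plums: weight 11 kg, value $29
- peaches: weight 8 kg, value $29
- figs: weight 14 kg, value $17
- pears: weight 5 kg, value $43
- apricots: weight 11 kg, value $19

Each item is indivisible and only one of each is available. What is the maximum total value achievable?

$229

Check high-value combinations within 37 kg:
- quinces+lemons+plums+peaches+pears: weight 7+3+11+8+5=34, value 61+67+29+29+43=229
- quinces+lemons+peaches+pears+apricots: weight 7+3+8+5+11=34, value 61+67+29+43+19=219
- quinces+lemons+plums+pears+apricots: weight 7+3+11+5+11=37, value 61+67+29+43+19=219
- quinces+lemons+peaches+figs+pears: weight 7+3+8+14+5=37, value 61+67+29+17+43=217
Best: $229.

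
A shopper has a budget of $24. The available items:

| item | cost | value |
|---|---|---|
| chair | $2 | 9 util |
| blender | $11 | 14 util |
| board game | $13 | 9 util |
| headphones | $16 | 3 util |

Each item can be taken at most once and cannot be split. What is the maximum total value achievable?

This is a 0/1 knapsack; check combinations near the capacity.
- chair+blender: cost 2+11=13, value 9+14=23
- blender+board game: cost 11+13=24, value 14+9=23
- chair+board game: cost 2+13=15, value 9+9=18
- blender: cost 11, value 14
Best: 23 util.

23 util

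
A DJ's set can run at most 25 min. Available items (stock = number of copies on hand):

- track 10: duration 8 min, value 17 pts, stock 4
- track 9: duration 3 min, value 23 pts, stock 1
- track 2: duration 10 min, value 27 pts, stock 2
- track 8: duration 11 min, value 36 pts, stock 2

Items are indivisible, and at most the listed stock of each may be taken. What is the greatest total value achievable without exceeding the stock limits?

95 pts

Best selections within duration 25 and stock limits:
- 1×track 9 + 2×track 8: duration 25, value 95
- 1×track 9 + 1×track 2 + 1×track 8: duration 24, value 86
- 1×track 9 + 2×track 2: duration 23, value 77
Best: 95 pts.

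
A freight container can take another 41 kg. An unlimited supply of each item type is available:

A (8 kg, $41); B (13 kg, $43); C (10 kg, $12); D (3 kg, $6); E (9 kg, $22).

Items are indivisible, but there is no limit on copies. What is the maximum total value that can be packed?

Best value-per-unit is A at 41/8, and filling with it alone uses weight 5×8=40. No mix of the others beats 5×41 = 205.

$205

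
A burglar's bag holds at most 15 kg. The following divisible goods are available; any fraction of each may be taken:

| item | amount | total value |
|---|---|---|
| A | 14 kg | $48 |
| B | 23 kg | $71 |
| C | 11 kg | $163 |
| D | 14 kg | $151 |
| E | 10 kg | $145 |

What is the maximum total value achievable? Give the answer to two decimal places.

Take in order of value per unit:
- C (163/11 per unit): all 11 → value 163, running total 163.00
- E (145/10 per unit): 4 of 10 → value 4×145/10 = 58.0000, running total 221.00
Total 221.00.

221.00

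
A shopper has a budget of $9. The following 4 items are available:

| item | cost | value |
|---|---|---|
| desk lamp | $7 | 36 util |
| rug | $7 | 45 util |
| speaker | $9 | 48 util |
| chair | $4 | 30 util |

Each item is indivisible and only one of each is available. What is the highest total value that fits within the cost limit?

Check high-value combinations within $9:
- speaker: cost 9, value 48
- rug: cost 7, value 45
- desk lamp: cost 7, value 36
- chair: cost 4, value 30
Best: 48 util.

48 util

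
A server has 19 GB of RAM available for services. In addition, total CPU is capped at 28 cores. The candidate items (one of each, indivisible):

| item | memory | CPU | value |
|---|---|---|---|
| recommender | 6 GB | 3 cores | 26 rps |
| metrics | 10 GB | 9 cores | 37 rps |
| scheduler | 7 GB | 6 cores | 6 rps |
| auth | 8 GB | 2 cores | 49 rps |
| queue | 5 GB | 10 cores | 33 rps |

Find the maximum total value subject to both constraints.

108 rps

Feasible sets respecting both limits:
- recommender+auth+queue: memory 19, CPU 15, value 108
- metrics+auth: memory 18, CPU 11, value 86
- auth+queue: memory 13, CPU 12, value 82
- recommender+auth: memory 14, CPU 5, value 75
Best: 108 rps.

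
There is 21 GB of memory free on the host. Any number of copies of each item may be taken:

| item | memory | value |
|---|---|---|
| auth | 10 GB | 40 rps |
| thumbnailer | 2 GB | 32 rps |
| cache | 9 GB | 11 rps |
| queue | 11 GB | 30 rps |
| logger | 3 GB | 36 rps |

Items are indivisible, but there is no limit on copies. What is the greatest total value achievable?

Best value-per-unit is thumbnailer at 32/2; filling with it alone gives 10×32 = 320.
Optimal mix: 9×thumbnailer + 1×logger → memory 21, value 324.

324 rps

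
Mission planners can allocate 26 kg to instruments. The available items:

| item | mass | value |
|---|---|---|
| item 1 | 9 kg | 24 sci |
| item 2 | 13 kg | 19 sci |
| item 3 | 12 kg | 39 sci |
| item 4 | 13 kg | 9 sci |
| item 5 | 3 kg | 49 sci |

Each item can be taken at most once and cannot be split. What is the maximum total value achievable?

112 sci

Check high-value combinations within 26 kg:
- item 1+item 3+item 5: mass 9+12+3=24, value 24+39+49=112
- item 1+item 2+item 5: mass 9+13+3=25, value 24+19+49=92
- item 3+item 5: mass 12+3=15, value 39+49=88
- item 1+item 4+item 5: mass 9+13+3=25, value 24+9+49=82
- item 1+item 5: mass 9+3=12, value 24+49=73
Best: 112 sci.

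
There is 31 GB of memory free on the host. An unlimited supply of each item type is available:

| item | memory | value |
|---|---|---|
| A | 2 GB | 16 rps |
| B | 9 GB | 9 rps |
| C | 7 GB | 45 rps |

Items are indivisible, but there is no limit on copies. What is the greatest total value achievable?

240 rps

Best value-per-unit is A at 16/2, and filling with it alone uses memory 15×2=30. No mix of the others beats 15×16 = 240.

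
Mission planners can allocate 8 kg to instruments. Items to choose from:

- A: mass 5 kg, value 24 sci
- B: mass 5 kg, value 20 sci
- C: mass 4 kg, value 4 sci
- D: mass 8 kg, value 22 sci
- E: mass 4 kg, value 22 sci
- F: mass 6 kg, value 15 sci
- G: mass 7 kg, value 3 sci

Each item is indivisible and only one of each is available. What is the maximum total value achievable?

Check high-value combinations within 8 kg:
- C+E: mass 4+4=8, value 4+22=26
- A: mass 5, value 24
- E: mass 4, value 22
Best: 26 sci.

26 sci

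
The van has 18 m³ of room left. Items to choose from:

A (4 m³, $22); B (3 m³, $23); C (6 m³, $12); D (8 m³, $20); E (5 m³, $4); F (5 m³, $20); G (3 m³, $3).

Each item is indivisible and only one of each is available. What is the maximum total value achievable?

$77

Check high-value combinations within 18 m³:
- A+B+C+F: volume 4+3+6+5=18, value 22+23+12+20=77
- A+B+E+F: volume 4+3+5+5=17, value 22+23+4+20=69
- A+B+F+G: volume 4+3+5+3=15, value 22+23+20+3=68
Best: $77.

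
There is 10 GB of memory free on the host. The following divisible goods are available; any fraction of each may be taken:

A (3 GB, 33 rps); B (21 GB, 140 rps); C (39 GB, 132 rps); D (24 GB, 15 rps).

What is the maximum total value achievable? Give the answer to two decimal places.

Take in order of value per unit:
- A (33/3 per unit): all 3 → value 33, running total 33.00
- B (140/21 per unit): 7 of 21 → value 7×140/21 = 46.6667, running total 79.67
Total 79.67.

79.67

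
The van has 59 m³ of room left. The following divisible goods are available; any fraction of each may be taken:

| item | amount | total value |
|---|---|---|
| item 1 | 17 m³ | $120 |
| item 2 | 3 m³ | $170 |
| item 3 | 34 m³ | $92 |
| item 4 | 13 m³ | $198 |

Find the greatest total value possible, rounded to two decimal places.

558.35

Take in order of value per unit:
- item 2 (170/3 per unit): all 3 → value 170, running total 170.00
- item 4 (198/13 per unit): all 13 → value 198, running total 368.00
- item 1 (120/17 per unit): all 17 → value 120, running total 488.00
- item 3 (92/34 per unit): 26 of 34 → value 26×92/34 = 70.3529, running total 558.35
Total 558.35.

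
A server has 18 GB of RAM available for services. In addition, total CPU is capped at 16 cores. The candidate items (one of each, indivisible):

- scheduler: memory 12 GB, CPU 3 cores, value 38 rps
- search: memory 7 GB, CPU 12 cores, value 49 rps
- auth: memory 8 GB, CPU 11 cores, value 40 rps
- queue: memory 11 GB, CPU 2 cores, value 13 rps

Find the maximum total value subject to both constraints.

Feasible sets respecting both limits:
- search+queue: memory 18, CPU 14, value 62
- search: memory 7, CPU 12, value 49
- auth: memory 8, CPU 11, value 40
- scheduler: memory 12, CPU 3, value 38
Best: 62 rps.

62 rps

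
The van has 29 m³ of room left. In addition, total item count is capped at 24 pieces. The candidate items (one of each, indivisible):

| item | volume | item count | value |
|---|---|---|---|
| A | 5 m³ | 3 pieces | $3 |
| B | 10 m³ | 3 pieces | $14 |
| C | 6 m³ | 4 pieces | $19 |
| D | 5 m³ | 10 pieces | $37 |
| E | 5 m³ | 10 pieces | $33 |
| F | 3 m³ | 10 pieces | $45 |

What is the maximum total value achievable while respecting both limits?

$101

Feasible sets respecting both limits:
- C+D+F: volume 14, item count 24, value 101
- C+E+F: volume 14, item count 24, value 97
- B+D+F: volume 18, item count 23, value 96
- B+E+F: volume 18, item count 23, value 92
Best: $101.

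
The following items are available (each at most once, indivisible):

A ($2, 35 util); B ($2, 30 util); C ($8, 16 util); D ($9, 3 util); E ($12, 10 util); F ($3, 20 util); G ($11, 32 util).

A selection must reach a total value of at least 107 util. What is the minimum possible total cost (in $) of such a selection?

Subsets with value ≥ 107, sorted by total cost:
- A+B+F+G: cost 18, value 117
- A+B+C+G: cost 23, value 113
- A+B+C+F+G: cost 26, value 133
Minimum cost: 18 $.

18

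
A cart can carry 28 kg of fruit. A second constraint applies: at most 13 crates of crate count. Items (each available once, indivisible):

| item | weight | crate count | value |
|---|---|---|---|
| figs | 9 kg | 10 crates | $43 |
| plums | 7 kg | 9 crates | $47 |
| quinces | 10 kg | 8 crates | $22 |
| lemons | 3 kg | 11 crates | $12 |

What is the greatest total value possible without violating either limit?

$47

Feasible sets respecting both limits:
- plums: weight 7, crate count 9, value 47
- figs: weight 9, crate count 10, value 43
- quinces: weight 10, crate count 8, value 22
- lemons: weight 3, crate count 11, value 12
Best: $47.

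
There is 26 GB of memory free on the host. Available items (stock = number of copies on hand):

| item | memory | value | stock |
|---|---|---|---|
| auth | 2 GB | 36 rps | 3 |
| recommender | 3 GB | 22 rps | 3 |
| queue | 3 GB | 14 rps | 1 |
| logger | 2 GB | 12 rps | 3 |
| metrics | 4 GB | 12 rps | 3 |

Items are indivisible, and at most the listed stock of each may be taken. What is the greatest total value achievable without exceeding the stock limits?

Best selections within memory 26 and stock limits:
- 3×auth + 3×recommender + 1×queue + 3×logger: memory 24, value 224
- 3×auth + 3×recommender + 1×queue + 2×logger + 1×metrics: memory 26, value 224
Best: 224 rps.

224 rps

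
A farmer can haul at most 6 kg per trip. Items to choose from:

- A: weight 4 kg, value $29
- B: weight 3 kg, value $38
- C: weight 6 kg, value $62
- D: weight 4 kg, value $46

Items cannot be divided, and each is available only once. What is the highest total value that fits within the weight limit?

Check high-value combinations within 6 kg:
- C: weight 6, value 62
- D: weight 4, value 46
- B: weight 3, value 38
- A: weight 4, value 29
Best: $62.

$62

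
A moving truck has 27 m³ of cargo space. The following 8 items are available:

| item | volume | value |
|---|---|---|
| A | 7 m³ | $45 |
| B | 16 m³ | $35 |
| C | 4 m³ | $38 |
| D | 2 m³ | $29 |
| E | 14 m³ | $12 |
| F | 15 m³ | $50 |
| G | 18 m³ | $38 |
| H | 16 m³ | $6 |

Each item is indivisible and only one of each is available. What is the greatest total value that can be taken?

$133

Check high-value combinations within 27 m³:
- A+C+F: volume 7+4+15=26, value 45+38+50=133
- A+D+F: volume 7+2+15=24, value 45+29+50=124
- A+C+D+E: volume 7+4+2+14=27, value 45+38+29+12=124
- A+B+C: volume 7+16+4=27, value 45+35+38=118
- C+D+F: volume 4+2+15=21, value 38+29+50=117
Best: $133.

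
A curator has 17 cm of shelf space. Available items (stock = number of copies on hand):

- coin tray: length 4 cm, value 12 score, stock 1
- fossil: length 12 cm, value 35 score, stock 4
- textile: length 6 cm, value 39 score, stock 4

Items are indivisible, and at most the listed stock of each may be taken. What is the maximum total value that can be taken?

Top feasible selections:
- 1×coin tray + 2×textile: length 16, value 90
- 2×textile: length 12, value 78
- 1×coin tray + 1×textile: length 10, value 51
Best: 90 score.

90 score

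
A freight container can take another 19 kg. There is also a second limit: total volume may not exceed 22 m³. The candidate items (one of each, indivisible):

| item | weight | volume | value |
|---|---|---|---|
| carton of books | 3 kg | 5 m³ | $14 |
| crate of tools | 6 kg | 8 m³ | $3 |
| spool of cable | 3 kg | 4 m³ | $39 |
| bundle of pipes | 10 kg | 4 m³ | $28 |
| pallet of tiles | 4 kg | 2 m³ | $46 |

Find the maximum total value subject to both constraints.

$113

Feasible sets respecting both limits:
- spool of cable+bundle of pipes+pallet of tiles: weight 17, volume 10, value 113
- carton of books+crate of tools+spool of cable+pallet of tiles: weight 16, volume 19, value 102
- carton of books+spool of cable+pallet of tiles: weight 10, volume 11, value 99
- crate of tools+spool of cable+pallet of tiles: weight 13, volume 14, value 88
Best: $113.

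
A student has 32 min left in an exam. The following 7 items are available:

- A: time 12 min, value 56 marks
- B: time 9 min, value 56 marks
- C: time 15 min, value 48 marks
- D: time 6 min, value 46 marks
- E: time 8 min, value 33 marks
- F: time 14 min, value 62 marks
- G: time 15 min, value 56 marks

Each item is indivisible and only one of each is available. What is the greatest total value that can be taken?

Check high-value combinations within 32 min:
- B+D+F: time 9+6+14=29, value 56+46+62=164
- A+D+F: time 12+6+14=32, value 56+46+62=164
- A+B+D: time 12+9+6=27, value 56+56+46=158
- B+D+G: time 9+6+15=30, value 56+46+56=158
Best: 164 marks.

164 marks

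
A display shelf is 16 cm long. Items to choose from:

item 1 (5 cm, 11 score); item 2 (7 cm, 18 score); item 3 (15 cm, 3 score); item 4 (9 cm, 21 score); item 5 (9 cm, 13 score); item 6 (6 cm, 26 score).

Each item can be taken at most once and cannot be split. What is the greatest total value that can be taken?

Check high-value combinations within 16 cm:
- item 4+item 6: length 9+6=15, value 21+26=47
- item 2+item 6: length 7+6=13, value 18+26=44
- item 5+item 6: length 9+6=15, value 13+26=39
- item 2+item 4: length 7+9=16, value 18+21=39
- item 1+item 6: length 5+6=11, value 11+26=37
Best: 47 score.

47 score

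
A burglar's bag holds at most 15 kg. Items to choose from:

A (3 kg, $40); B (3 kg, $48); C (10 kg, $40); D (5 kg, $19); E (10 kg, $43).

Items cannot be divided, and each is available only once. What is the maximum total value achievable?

Check high-value combinations within 15 kg:
- A+B+D: weight 3+3+5=11, value 40+48+19=107
- B+E: weight 3+10=13, value 48+43=91
- A+B: weight 3+3=6, value 40+48=88
- B+C: weight 3+10=13, value 48+40=88
Best: $107.

$107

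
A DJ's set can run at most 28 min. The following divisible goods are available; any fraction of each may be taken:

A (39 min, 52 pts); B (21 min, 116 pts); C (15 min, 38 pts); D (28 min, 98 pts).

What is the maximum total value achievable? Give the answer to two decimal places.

140.50

Take in order of value per unit:
- B (116/21 per unit): all 21 → value 116, running total 116.00
- D (98/28 per unit): 7 of 28 → value 7×98/28 = 24.5000, running total 140.50
Total 140.50.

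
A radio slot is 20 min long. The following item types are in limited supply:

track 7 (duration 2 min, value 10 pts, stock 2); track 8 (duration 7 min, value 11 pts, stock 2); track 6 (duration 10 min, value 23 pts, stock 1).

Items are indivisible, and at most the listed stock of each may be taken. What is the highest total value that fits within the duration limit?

44 pts

Best selections within duration 20 and stock limits:
- 1×track 7 + 1×track 8 + 1×track 6: duration 19, value 44
- 2×track 7 + 1×track 6: duration 14, value 43
- 2×track 7 + 2×track 8: duration 18, value 42
- 1×track 8 + 1×track 6: duration 17, value 34
Best: 44 pts.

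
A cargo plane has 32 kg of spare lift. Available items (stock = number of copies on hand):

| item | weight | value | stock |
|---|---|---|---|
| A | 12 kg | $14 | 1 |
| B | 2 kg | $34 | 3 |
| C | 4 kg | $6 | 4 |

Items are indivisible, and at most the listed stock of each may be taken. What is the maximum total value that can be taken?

Top feasible selections:
- 1×A + 3×B + 3×C: weight 30, value 134
- 1×A + 3×B + 2×C: weight 26, value 128
Best: $134.

$134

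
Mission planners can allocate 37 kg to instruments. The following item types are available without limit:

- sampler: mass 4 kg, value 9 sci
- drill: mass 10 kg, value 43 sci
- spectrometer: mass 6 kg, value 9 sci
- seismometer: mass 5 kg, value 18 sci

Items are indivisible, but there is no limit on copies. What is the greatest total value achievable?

Best value-per-unit is drill at 43/10; filling with it alone gives 3×43 = 129.
Optimal mix: 3×drill + 1×seismometer → mass 35, value 147.

147 sci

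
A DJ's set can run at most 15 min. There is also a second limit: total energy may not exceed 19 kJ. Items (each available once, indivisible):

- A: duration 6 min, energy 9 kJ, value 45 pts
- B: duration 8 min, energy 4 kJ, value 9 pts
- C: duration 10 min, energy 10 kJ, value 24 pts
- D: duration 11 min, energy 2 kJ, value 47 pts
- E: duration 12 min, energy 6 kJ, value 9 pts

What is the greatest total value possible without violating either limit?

Feasible sets respecting both limits:
- A+B: duration 14, energy 13, value 54
- D: duration 11, energy 2, value 47
- A: duration 6, energy 9, value 45
Best: 54 pts.

54 pts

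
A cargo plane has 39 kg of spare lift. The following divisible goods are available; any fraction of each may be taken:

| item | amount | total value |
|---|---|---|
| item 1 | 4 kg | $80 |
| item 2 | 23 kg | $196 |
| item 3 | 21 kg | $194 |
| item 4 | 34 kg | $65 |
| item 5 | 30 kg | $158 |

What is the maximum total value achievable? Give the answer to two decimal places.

393.30

Take in order of value per unit:
- item 1 (80/4 per unit): all 4 → value 80, running total 80.00
- item 3 (194/21 per unit): all 21 → value 194, running total 274.00
- item 2 (196/23 per unit): 14 of 23 → value 14×196/23 = 119.3043, running total 393.30
Total 393.30.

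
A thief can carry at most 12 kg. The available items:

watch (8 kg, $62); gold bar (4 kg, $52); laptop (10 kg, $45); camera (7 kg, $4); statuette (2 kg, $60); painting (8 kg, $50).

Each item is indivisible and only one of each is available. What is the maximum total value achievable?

$122

Check high-value combinations within 12 kg:
- watch+statuette: weight 8+2=10, value 62+60=122
- watch+gold bar: weight 8+4=12, value 62+52=114
- gold bar+statuette: weight 4+2=6, value 52+60=112
- statuette+painting: weight 2+8=10, value 60+50=110
Best: $122.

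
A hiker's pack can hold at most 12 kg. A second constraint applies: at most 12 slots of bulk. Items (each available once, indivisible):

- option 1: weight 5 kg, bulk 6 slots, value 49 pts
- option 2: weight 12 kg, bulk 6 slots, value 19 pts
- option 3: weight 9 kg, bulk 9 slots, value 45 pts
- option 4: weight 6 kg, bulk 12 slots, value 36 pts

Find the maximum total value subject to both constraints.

49 pts

Feasible sets respecting both limits:
- option 1: weight 5, bulk 6, value 49
- option 3: weight 9, bulk 9, value 45
- option 4: weight 6, bulk 12, value 36
Best: 49 pts.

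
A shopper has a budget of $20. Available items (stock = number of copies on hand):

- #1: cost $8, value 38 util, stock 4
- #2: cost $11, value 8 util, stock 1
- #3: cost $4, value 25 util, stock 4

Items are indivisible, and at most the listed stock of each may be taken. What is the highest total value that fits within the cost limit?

113 util

Top feasible selections:
- 1×#1 + 3×#3: cost 20, value 113
- 2×#1 + 1×#3: cost 20, value 101
- 4×#3: cost 16, value 100
Best: 113 util.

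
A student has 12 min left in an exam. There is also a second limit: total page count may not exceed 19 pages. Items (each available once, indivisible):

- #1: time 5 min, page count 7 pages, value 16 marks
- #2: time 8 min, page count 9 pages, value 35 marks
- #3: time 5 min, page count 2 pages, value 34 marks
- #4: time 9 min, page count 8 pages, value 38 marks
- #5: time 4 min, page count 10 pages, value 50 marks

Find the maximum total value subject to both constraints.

85 marks

Feasible sets respecting both limits:
- #2+#5: time 12, page count 19, value 85
- #3+#5: time 9, page count 12, value 84
- #1+#5: time 9, page count 17, value 66
Best: 85 marks.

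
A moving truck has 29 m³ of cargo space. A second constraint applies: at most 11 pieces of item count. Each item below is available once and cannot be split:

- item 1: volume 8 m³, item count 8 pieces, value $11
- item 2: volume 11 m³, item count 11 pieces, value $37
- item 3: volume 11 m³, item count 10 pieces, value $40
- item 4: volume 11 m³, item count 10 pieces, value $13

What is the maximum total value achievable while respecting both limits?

$40

Feasible sets respecting both limits:
- item 3: volume 11, item count 10, value 40
- item 2: volume 11, item count 11, value 37
- item 4: volume 11, item count 10, value 13
Best: $40.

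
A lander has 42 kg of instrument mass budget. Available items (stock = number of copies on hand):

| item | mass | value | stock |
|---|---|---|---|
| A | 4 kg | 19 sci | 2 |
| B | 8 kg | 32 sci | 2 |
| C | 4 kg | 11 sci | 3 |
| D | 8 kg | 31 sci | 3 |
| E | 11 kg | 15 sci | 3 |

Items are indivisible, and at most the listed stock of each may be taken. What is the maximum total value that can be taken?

Top feasible selections:
- 2×A + 2×B + 2×D: mass 40, value 164
- 2×A + 1×B + 3×D: mass 40, value 163
Best: 164 sci.

164 sci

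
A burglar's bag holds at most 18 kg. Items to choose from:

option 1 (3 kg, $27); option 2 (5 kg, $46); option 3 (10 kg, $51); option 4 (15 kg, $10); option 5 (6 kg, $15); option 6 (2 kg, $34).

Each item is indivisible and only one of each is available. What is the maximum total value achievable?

$131

Check high-value combinations within 18 kg:
- option 2+option 3+option 6: weight 5+10+2=17, value 46+51+34=131
- option 1+option 2+option 3: weight 3+5+10=18, value 27+46+51=124
- option 1+option 2+option 5+option 6: weight 3+5+6+2=16, value 27+46+15+34=122
- option 1+option 3+option 6: weight 3+10+2=15, value 27+51+34=112
- option 1+option 2+option 6: weight 3+5+2=10, value 27+46+34=107
Best: $131.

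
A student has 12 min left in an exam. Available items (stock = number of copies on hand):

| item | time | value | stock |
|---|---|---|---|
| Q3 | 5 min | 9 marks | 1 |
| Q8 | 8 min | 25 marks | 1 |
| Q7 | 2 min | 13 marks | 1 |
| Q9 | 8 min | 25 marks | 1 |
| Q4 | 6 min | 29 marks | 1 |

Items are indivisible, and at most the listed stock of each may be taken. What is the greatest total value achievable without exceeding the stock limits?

Top feasible selections:
- 1×Q7 + 1×Q4: time 8, value 42
- 1×Q7 + 1×Q9: time 10, value 38
- 1×Q8 + 1×Q7: time 10, value 38
- 1×Q3 + 1×Q4: time 11, value 38
Best: 42 marks.

42 marks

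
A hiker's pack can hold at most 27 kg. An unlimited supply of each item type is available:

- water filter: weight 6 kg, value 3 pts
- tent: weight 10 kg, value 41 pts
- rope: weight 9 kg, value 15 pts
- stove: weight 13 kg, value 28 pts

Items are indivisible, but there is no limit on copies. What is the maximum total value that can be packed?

Best value-per-unit is tent at 41/10; filling with it alone gives 2×41 = 82.
Optimal mix: 1×water filter + 2×tent → weight 26, value 85.

85 pts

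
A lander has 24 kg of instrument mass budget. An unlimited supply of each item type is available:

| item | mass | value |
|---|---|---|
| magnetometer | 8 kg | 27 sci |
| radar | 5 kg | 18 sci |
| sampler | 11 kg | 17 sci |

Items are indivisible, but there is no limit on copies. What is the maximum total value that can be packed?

81 sci

Best value-per-unit is radar at 18/5; filling with it alone gives 4×18 = 72.
Optimal mix: 3×magnetometer → mass 24, value 81.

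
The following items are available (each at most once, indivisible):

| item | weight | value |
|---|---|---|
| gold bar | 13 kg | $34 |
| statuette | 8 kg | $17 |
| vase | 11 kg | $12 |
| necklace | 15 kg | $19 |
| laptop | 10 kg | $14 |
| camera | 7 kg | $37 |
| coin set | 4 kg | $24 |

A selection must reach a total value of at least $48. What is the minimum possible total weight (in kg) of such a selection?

Subsets with value ≥ 48, sorted by total weight:
- camera+coin set: weight 11, value 61
- statuette+camera: weight 15, value 54
- gold bar+coin set: weight 17, value 58
Minimum weight: 11 kg.

11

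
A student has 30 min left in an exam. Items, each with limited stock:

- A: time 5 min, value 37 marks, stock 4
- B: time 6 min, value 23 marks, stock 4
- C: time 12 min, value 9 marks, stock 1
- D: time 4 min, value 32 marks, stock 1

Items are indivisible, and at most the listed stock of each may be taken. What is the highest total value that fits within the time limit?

Best selections within time 30 and stock limits:
- 4×A + 1×B + 1×D: time 30, value 203
- 4×A + 1×D: time 24, value 180
- 4×A + 1×B: time 26, value 171
- 3×A + 1×B + 1×D: time 25, value 166
Best: 203 marks.

203 marks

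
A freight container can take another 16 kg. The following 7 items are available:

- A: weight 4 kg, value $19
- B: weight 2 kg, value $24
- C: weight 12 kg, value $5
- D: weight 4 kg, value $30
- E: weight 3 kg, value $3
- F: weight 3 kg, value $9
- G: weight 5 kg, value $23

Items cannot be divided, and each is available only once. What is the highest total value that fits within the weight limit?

$96

This is a 0/1 knapsack; check combinations near the capacity.
- A+B+D+G: weight 4+2+4+5=15, value 19+24+30+23=96
- B+D+F+G: weight 2+4+3+5=14, value 24+30+9+23=86
- A+B+D+E+F: weight 4+2+4+3+3=16, value 19+24+30+3+9=85
- A+B+D+F: weight 4+2+4+3=13, value 19+24+30+9=82
Best: $96.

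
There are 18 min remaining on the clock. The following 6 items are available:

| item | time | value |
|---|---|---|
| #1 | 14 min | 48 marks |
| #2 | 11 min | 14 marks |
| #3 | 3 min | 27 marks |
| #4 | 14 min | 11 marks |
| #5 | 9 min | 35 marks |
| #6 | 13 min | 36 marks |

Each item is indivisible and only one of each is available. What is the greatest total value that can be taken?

75 marks

Check high-value combinations within 18 min:
- #1+#3: time 14+3=17, value 48+27=75
- #3+#6: time 3+13=16, value 27+36=63
- #3+#5: time 3+9=12, value 27+35=62
- #1: time 14, value 48
- #2+#3: time 11+3=14, value 14+27=41
Best: 75 marks.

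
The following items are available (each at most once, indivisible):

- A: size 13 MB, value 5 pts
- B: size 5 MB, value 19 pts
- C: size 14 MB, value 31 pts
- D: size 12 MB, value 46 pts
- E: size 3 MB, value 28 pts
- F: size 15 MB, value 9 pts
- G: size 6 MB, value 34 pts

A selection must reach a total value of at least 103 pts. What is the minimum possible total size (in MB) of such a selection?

Subsets with value ≥ 103, sorted by total size:
- D+E+G: size 21, value 108
- B+D+E+G: size 26, value 127
- B+C+E+G: size 28, value 112
- C+D+E: size 29, value 105
Minimum size: 21 MB.

21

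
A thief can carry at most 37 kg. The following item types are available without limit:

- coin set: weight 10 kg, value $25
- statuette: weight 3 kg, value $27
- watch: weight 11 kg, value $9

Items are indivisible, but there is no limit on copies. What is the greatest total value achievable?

$324

Best value-per-unit is statuette at 27/3, and filling with it alone uses weight 12×3=36. No mix of the others beats 12×27 = 324.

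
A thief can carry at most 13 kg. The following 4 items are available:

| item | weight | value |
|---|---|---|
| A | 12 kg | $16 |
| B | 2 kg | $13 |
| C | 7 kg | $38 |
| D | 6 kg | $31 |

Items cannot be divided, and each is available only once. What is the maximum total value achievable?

$69

Check high-value combinations within 13 kg:
- C+D: weight 7+6=13, value 38+31=69
- B+C: weight 2+7=9, value 13+38=51
- B+D: weight 2+6=8, value 13+31=44
- C: weight 7, value 38
Best: $69.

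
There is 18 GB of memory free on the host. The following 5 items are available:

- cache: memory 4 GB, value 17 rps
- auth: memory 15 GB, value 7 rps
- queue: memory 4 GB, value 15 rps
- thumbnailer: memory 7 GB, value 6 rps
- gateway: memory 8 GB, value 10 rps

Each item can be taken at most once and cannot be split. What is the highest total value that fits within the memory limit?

42 rps

Check high-value combinations within 18 GB:
- cache+queue+gateway: memory 4+4+8=16, value 17+15+10=42
- cache+queue+thumbnailer: memory 4+4+7=15, value 17+15+6=38
- cache+queue: memory 4+4=8, value 17+15=32
- cache+gateway: memory 4+8=12, value 17+10=27
Best: 42 rps.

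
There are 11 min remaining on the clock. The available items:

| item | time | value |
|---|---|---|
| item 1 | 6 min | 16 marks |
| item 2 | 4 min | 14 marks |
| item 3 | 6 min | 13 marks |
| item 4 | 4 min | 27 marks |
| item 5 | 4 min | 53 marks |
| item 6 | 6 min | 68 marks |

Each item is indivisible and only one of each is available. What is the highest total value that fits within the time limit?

Check high-value combinations within 11 min:
- item 5+item 6: time 4+6=10, value 53+68=121
- item 4+item 6: time 4+6=10, value 27+68=95
- item 2+item 6: time 4+6=10, value 14+68=82
Best: 121 marks.

121 marks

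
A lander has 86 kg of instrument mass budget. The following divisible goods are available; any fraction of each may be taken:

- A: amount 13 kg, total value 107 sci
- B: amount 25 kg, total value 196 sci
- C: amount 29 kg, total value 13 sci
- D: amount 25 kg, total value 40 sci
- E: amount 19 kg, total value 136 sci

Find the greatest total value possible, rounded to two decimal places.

Take in order of value per unit:
- A (107/13 per unit): all 13 → value 107, running total 107.00
- B (196/25 per unit): all 25 → value 196, running total 303.00
- E (136/19 per unit): all 19 → value 136, running total 439.00
- D (40/25 per unit): all 25 → value 40, running total 479.00
- C (13/29 per unit): 4 of 29 → value 4×13/29 = 1.7931, running total 480.79
Total 480.79.

480.79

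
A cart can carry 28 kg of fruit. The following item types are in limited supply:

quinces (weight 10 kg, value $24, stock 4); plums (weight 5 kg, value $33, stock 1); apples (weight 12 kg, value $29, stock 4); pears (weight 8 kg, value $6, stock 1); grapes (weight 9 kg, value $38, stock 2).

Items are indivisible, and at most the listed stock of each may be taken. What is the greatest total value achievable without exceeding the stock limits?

Best selections within weight 28 and stock limits:
- 1×plums + 2×grapes: weight 23, value 109
- 1×plums + 1×apples + 1×grapes: weight 26, value 100
- 1×quinces + 2×grapes: weight 28, value 100
- 1×quinces + 1×plums + 1×grapes: weight 24, value 95
Best: $109.

$109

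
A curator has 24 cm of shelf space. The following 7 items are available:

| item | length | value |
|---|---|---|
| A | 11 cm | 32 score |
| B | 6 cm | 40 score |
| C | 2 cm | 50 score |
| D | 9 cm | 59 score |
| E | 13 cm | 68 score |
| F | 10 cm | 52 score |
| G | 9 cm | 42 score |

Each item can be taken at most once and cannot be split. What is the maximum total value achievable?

177 score

This is a 0/1 knapsack; check combinations near the capacity.
- C+D+E: length 2+9+13=24, value 50+59+68=177
- C+D+F: length 2+9+10=21, value 50+59+52=161
- C+E+G: length 2+13+9=24, value 50+68+42=160
- B+C+E: length 6+2+13=21, value 40+50+68=158
- C+D+G: length 2+9+9=20, value 50+59+42=151
Best: 177 score.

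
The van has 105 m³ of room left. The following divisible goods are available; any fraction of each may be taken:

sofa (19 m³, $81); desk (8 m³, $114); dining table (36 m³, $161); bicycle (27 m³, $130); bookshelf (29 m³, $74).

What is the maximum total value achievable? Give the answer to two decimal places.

Take in order of value per unit:
- desk (114/8 per unit): all 8 → value 114, running total 114.00
- bicycle (130/27 per unit): all 27 → value 130, running total 244.00
- dining table (161/36 per unit): all 36 → value 161, running total 405.00
- sofa (81/19 per unit): all 19 → value 81, running total 486.00
- bookshelf (74/29 per unit): 15 of 29 → value 15×74/29 = 38.2759, running total 524.28
Total 524.28.

524.28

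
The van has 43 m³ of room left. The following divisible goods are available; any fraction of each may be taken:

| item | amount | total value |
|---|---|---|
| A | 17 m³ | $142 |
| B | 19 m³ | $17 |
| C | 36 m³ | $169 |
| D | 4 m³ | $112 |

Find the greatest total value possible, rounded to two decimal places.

357.28

Take in order of value per unit:
- D (112/4 per unit): all 4 → value 112, running total 112.00
- A (142/17 per unit): all 17 → value 142, running total 254.00
- C (169/36 per unit): 22 of 36 → value 22×169/36 = 103.2778, running total 357.28
Total 357.28.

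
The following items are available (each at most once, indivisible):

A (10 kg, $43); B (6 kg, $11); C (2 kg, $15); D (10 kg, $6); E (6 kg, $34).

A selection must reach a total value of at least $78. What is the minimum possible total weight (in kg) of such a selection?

18

Subsets with value ≥ 78, sorted by total weight:
- A+C+E: weight 18, value 92
- A+B+E: weight 22, value 88
- A+B+C+E: weight 24, value 103
- A+D+E: weight 26, value 83
Minimum weight: 18 kg.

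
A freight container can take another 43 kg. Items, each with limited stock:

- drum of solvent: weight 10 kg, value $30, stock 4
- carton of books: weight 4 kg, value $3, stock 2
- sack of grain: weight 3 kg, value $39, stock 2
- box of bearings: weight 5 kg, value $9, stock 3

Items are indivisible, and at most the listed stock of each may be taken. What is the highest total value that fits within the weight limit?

Best selections within weight 43 and stock limits:
- 3×drum of solvent + 2×sack of grain + 1×box of bearings: weight 41, value 177
- 3×drum of solvent + 1×carton of books + 2×sack of grain: weight 40, value 171
- 3×drum of solvent + 2×sack of grain: weight 36, value 168
- 2×drum of solvent + 2×sack of grain + 3×box of bearings: weight 41, value 165
Best: $177.

$177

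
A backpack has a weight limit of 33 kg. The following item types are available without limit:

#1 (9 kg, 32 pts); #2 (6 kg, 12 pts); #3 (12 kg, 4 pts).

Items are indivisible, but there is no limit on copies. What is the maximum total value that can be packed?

108 pts

Best value-per-unit is #1 at 32/9; filling with it alone gives 3×32 = 96.
Optimal mix: 3×#1 + 1×#2 → weight 33, value 108.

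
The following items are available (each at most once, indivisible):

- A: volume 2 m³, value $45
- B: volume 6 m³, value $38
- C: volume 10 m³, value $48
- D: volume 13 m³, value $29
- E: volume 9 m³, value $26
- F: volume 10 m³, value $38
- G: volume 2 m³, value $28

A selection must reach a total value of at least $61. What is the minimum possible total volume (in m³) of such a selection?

4

Subsets with value ≥ 61, sorted by total volume:
- A+G: volume 4, value 73
- A+B: volume 8, value 83
Minimum volume: 4 m³.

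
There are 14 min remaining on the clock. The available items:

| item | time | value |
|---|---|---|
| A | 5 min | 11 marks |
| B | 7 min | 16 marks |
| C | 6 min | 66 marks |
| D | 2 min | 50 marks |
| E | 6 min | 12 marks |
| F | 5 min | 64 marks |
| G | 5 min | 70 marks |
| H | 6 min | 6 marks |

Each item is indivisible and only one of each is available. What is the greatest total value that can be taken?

Check high-value combinations within 14 min:
- C+D+G: time 6+2+5=13, value 66+50+70=186
- D+F+G: time 2+5+5=12, value 50+64+70=184
- C+D+F: time 6+2+5=13, value 66+50+64=180
- C+G: time 6+5=11, value 66+70=136
Best: 186 marks.

186 marks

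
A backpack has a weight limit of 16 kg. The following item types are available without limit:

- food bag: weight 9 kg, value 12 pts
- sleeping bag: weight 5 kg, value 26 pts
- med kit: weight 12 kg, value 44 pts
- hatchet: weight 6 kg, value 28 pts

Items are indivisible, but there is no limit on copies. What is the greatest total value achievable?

80 pts

Best value-per-unit is sleeping bag at 26/5; filling with it alone gives 3×26 = 78.
Optimal mix: 2×sleeping bag + 1×hatchet → weight 16, value 80.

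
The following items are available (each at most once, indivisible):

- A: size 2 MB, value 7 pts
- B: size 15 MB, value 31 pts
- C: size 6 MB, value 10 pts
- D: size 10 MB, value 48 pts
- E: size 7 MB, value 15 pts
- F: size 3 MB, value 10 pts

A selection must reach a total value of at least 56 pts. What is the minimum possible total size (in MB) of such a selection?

13

Subsets with value ≥ 56, sorted by total size:
- D+F: size 13, value 58
- A+D+F: size 15, value 65
- C+D: size 16, value 58
- D+E: size 17, value 63
Minimum size: 13 MB.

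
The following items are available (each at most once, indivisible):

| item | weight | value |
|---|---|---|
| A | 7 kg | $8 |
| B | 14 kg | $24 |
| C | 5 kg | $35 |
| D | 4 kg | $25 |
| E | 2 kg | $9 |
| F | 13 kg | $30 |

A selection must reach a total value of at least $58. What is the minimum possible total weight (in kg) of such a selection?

9

Subsets with value ≥ 58, sorted by total weight:
- C+D: weight 9, value 60
- C+D+E: weight 11, value 69
- A+C+D: weight 16, value 68
- A+C+D+E: weight 18, value 77
Minimum weight: 9 kg.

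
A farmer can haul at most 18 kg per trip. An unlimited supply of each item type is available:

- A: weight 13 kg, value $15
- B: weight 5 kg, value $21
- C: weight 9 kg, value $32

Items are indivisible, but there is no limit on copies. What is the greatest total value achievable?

$64

Best value-per-unit is B at 21/5; filling with it alone gives 3×21 = 63.
Optimal mix: 2×C → weight 18, value 64.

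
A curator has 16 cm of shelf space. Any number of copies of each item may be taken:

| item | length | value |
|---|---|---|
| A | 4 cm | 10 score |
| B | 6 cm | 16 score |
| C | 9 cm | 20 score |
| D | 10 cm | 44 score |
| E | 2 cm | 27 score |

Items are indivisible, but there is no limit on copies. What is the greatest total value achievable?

216 score

Best value-per-unit is E at 27/2, and filling with it alone uses length 8×2=16. No mix of the others beats 8×27 = 216.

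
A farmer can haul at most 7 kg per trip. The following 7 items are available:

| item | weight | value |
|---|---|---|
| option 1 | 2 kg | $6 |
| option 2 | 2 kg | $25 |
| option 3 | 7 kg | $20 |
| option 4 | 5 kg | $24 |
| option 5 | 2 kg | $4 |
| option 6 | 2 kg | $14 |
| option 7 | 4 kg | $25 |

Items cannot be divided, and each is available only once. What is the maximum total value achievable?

$50

Check high-value combinations within 7 kg:
- option 2+option 7: weight 2+4=6, value 25+25=50
- option 2+option 4: weight 2+5=7, value 25+24=49
- option 1+option 2+option 6: weight 2+2+2=6, value 6+25+14=45
- option 2+option 5+option 6: weight 2+2+2=6, value 25+4+14=43
Best: $50.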